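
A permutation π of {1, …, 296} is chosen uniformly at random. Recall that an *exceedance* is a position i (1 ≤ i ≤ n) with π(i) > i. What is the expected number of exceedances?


Write X = Σ_{i=1}^{296} X_i, where X_i = 1_{π(i) > i}.
For each fixed i, π(i) is uniform over {1, …, 296} (marginal of a uniform permutation), so P[π(i) > i] = (n − i)/n. Summing: Σ_{i=1}^{296} (n − i)/n = (0 + 1 + … + 295)/296 = 296(296 − 1)/(2·296) = (296 − 1)/2.
Hence E[X] = Σ_{i=1}^{296} (296 − i)/296 = 295/2 ≈ 147.500.

E[X] = 295/2 = 147.500.


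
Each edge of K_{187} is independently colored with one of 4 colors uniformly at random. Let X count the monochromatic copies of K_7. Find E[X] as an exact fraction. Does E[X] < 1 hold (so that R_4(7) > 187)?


E[X] = C(187, 7) · 4^{1 − 21} = 1416167483302 · 4^{−20} = 1416167483302/1099511627776.
As a reduced fraction: E[X] = 708083741651/549755813888 ≈ 1.2880.
Is E[X] < 1? NO.
Since E[X] ≥ 1, the first-moment bound is inconclusive at n = 187; it does NOT by itself certify R_4(7) > 187.

E[X] = 708083741651/549755813888 ≈ 1.2880; E[X] ≥ 1; first-moment method inconclusive here.


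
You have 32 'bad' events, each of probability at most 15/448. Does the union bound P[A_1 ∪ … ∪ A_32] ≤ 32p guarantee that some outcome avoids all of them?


Union bound: P[∪_{i=1}^{32} A_i] ≤ Σ_i P[A_i] ≤ 32·p = 32·(15/448) = 15/14.
Numerically: 15/14 ≈ 1.0714.
Is 15/14 < 1? NO.
Since the bound 15/14 is ≥ 1, the union bound is uninformative here; it does NOT by itself certify existence.

32·p = 15/14 ≈ 1.0714; existence NOT certified by the union bound.


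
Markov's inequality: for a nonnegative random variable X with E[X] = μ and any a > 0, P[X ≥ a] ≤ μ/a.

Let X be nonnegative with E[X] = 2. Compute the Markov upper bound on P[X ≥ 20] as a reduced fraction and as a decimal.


μ = E[X] = 2, a = 20.
Markov: P[X ≥ 20] ≤ μ/a = (2)/20 = 1/10.
Numerically: ≈ 0.1000.
(Since a = 20 > μ = 2.0000, the bound 1/10 is < 1 and informative.)

P[X ≥ 20] ≤ 1/10 ≈ 0.1000.


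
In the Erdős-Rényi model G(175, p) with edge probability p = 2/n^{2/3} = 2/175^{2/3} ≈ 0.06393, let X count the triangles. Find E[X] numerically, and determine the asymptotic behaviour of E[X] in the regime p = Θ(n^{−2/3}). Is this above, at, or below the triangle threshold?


Number of potential triangles: C(175, 3) = 877975.
Each occurs with probability p³ ≈ (0.06393)³ ≈ 2.612245e-04.
By linearity: E[X] = C(175, 3)·p³ ≈ 877975 · 2.612245e-04 ≈ 229.3486.
Since α = 2/3 < 1, p = c/n^{2/3} ≫ 1/n is above the triangle threshold p ~ 1/n. Asymptotically E[X] ~ (c³/6)·n^{3(1−α)} = (2³/6)·n^{1} → ∞; triangles are abundant w.h.p.

E[X] ≈ 229.3486; in regime p = Θ(1/n^{2/3}) E[X] diverges (above the triangle threshold p ~ 1/n).


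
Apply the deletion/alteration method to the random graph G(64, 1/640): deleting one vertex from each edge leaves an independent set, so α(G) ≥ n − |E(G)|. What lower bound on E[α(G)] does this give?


E[|E(G)|] = C(64, 2)·p = 2016 · (1/640) = 63/20.
E[α(G)] ≥ n − E[|E(G)|] = 64 − 63/20 = 1217/20.
Numerically: ≈ 60.850000.
(This is only a lower bound; the true E[α(G)] may be larger.)

E[α(G)] ≥ 1217/20 ≈ 60.850000.


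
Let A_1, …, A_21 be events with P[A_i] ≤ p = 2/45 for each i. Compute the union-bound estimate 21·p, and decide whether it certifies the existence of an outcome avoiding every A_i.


Union bound: P[∪_{i=1}^{21} A_i] ≤ Σ_i P[A_i] ≤ 21·p = 21·(2/45) = 14/15.
Numerically: 14/15 ≈ 0.933333.
Is 14/15 < 1? YES.
Since P[∪ A_i] ≤ 14/15 < 1, the complement has P[∩ A_i^c] ≥ 1 − 14/15 = 1/15 > 0, so some outcome avoids every A_i.

21·p = 14/15 ≈ 0.933333; existence CERTIFIED by the union bound.


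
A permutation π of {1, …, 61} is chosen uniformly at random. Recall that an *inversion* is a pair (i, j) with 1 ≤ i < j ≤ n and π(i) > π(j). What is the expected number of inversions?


Write X = Σ X_I over the C(61, 2) = 1830 pairs i < j, with X_I the indicator of one inversion.
There are 1830 indicators.
For each fixed pair i < j, the values π(i) and π(j) are two distinct elements of {1, …, 61} in uniformly random order; by symmetry P[π(i) > π(j)] = 1/2.
By linearity: E[X] = 1830 · (1/2) = C(61, 2) · (1/2) = 1830/2 = 915 ≈ 915.0000.

E[X] = 915 = 915.0000.


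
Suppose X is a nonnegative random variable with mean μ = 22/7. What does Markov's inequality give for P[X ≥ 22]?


μ = E[X] = 22/7, a = 22.
Markov: P[X ≥ 22] ≤ μ/a = (22/7)/22 = 1/7.
Numerically: ≈ 0.14286.
(Since a = 22 > μ = 3.14286, the bound 1/7 is < 1 and informative.)

P[X ≥ 22] ≤ 1/7 ≈ 0.14286.


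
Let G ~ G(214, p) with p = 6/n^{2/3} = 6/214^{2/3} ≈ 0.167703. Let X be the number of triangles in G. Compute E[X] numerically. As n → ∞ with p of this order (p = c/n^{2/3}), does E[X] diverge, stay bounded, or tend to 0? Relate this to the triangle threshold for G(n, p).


Number of potential triangles: C(214, 3) = 1610564.
Each occurs with probability p³ ≈ (0.167703)³ ≈ 4.71656913e-03.
By linearity: E[X] = C(214, 3)·p³ ≈ 1610564 · 4.71656913e-03 ≈ 7596.336449.
Since α = 2/3 < 1, p = c/n^{2/3} ≫ 1/n is above the triangle threshold p ~ 1/n. Asymptotically E[X] ~ (c³/6)·n^{3(1−α)} = (6³/6)·n^{1} → ∞; triangles are abundant w.h.p.

E[X] ≈ 7596.336449; in regime p = Θ(1/n^{2/3}) E[X] diverges (above the triangle threshold p ~ 1/n).


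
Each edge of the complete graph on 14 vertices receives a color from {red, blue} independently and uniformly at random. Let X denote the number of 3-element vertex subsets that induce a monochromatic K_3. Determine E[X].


Let X = Σ_S X_S over the C(14, 3) = 364 subsets S of size 3, where X_S = 1 if the K_3 on S is monochromatic.
For a fixed S, the K_3 on S has C(3, 2) = 3 edges. P[all 3 edges red] = (1/2)^3, and likewise for blue, so P[monochromatic] = 2·(1/2)^3 = 2^{1 − 3} = 1/4.
Summing: E[X] = C(14, 3) · 2^{1 − 3} = 364 · 1/4 = 91.
Numerically: E[X] ≈ 91.000000.

E[X] = C(14,3)·2^(1−C(3,2)) = 91 ≈ 91.000000.


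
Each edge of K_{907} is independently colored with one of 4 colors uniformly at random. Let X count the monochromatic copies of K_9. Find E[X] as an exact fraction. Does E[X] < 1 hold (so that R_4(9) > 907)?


E[X] = C(907, 9) · 4^{1 − 36} = 1100045734961417331175 · 4^{−35} = 1100045734961417331175/1180591620717411303424.
As a reduced fraction: E[X] = 1100045734961417331175/1180591620717411303424 ≈ 0.932.
Is E[X] < 1? YES.
Since E[X] < 1, there exists a 4-coloring of K_{907} with no monochromatic K_9; hence R_4(9) > 907.

E[X] = 1100045734961417331175/1180591620717411303424 ≈ 0.932; E[X] < 1, so R_4(9) > 907.


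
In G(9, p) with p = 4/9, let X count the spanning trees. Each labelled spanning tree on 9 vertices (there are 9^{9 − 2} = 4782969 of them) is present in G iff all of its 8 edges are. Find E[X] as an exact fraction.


K_9 has 9^{9 − 2} = 4782969 labelled spanning trees.
For each such spanning tree H, let X_H = 1 if all 8 edges of H are present in G. Then P[X_H = 1] = p^{8} = (4/9)^{8} = 65536/43046721.
By linearity of expectation: E[X] = Σ_H E[X_H] = 4782969 · p^{8} = 4782969 · 65536/43046721 = 65536/9.
Numerically: E[X] ≈ 7282.

E[X] = 4782969 · (4/9)^{8} = 65536/9 ≈ 7282.


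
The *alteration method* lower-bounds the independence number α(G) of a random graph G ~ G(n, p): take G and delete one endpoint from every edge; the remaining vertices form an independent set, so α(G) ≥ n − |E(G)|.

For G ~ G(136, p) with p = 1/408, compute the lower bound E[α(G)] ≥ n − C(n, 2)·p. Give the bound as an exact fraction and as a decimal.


E[|E(G)|] = C(136, 2)·p = 9180 · (1/408) = 45/2.
E[α(G)] ≥ n − E[|E(G)|] = 136 − 45/2 = 227/2.
Numerically: ≈ 113.500000.
(This is only a lower bound; the true E[α(G)] may be larger.)

E[α(G)] ≥ 227/2 ≈ 113.500000.


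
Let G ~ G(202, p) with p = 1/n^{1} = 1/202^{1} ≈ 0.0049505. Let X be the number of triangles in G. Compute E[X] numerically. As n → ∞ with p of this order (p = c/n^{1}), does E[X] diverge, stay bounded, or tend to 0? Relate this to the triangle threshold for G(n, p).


Number of potential triangles: C(202, 3) = 1353400.
Each occurs with probability p³ ≈ (0.0049505)³ ≈ 1.21323768e-07.
By linearity: E[X] = C(202, 3)·p³ ≈ 1353400 · 1.21323768e-07 ≈ 0.164200.
Here α = 1, so p = 1/n is exactly at the triangle threshold p ~ 1/n. Asymptotically E[X] → c³/6 = 1³/6 = 1/6 ≈ 0.166667, a bounded constant. In this regime the triangle count is asymptotically Poisson(c³/6).

E[X] ≈ 0.164200; in regime p = Θ(1/n^{1}) E[X] stays bounded (at the triangle threshold p ~ 1/n).


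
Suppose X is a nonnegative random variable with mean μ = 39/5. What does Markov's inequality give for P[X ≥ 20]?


μ = E[X] = 39/5, a = 20.
Markov: P[X ≥ 20] ≤ μ/a = (39/5)/20 = 39/100.
Numerically: ≈ 0.390.
(Since a = 20 > μ = 7.800, the bound 39/100 is < 1 and informative.)

P[X ≥ 20] ≤ 39/100 ≈ 0.390.


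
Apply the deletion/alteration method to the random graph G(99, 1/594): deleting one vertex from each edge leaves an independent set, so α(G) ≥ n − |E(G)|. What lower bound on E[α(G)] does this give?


E[|E(G)|] = C(99, 2)·p = 4851 · (1/594) = 49/6.
E[α(G)] ≥ n − E[|E(G)|] = 99 − 49/6 = 545/6.
Numerically: ≈ 90.833333.
(This is only a lower bound; the true E[α(G)] may be larger.)

E[α(G)] ≥ 545/6 ≈ 90.833333.


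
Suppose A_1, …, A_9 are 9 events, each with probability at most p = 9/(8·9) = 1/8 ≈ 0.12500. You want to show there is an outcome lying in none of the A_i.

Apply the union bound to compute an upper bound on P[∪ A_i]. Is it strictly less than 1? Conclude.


Union bound: P[∪_{i=1}^{9} A_i] ≤ Σ_i P[A_i] ≤ 9·p = 9·(1/8) = 9/8.
Numerically: 9/8 ≈ 1.12500.
Is 9/8 < 1? NO.
Since the bound 9/8 is ≥ 1, the union bound is uninformative here; it does NOT by itself certify existence.

9·p = 9/8 ≈ 1.12500; existence NOT certified by the union bound.


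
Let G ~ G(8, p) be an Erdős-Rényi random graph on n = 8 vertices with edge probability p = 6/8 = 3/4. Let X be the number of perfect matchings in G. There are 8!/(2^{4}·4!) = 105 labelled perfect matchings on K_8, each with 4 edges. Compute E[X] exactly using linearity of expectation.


K_8 has 8!/(2^{4}·4!) = 105 labelled perfect matchings.
For each such perfect matching H, let X_H = 1 if all 4 edges of H are present in G. Then P[X_H = 1] = p^{4} = (3/4)^{4} = 81/256.
By linearity of expectation: E[X] = Σ_H E[X_H] = 105 · p^{4} = 105 · 81/256 = 8505/256.
Numerically: E[X] ≈ 33.223.

E[X] = 105 · (3/4)^{4} = 8505/256 ≈ 33.223.


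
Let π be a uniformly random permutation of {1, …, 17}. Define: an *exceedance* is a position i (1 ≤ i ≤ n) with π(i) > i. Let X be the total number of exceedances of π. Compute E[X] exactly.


Write X = Σ_{i=1}^{17} X_i, where X_i = 1_{π(i) > i}.
For each fixed i, π(i) is uniform over {1, …, 17} (marginal of a uniform permutation), so P[π(i) > i] = (n − i)/n. Summing: Σ_{i=1}^{17} (n − i)/n = (0 + 1 + … + 16)/17 = 17(17 − 1)/(2·17) = (17 − 1)/2.
Hence E[X] = Σ_{i=1}^{17} (17 − i)/17 = 8 ≈ 8.000000.

E[X] = 8 = 8.000000.


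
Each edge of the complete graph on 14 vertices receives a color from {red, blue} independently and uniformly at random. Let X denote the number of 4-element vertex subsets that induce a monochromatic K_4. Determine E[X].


Let X = Σ_S X_S over the C(14, 4) = 1001 subsets S of size 4, where X_S = 1 if the K_4 on S is monochromatic.
For a fixed S, the K_4 on S has C(4, 2) = 6 edges. P[all 6 edges red] = (1/2)^6, and likewise for blue, so P[monochromatic] = 2·(1/2)^6 = 2^{1 − 6} = 1/32.
By linearity of expectation: E[X] = C(14, 4) · 2^{1 − 6} = 1001 · 1/32 = 1001/32.
Numerically: E[X] ≈ 31.281.

E[X] = C(14,4)·2^(1−C(4,2)) = 1001/32 ≈ 31.281.


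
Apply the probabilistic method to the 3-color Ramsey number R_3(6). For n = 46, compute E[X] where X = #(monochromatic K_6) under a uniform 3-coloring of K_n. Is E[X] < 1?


E[X] = C(46, 6) · 3^{1 − 15} = 9366819 · 3^{−14} = 9366819/4782969.
As a reduced fraction: E[X] = 3122273/1594323 ≈ 1.958.
Is E[X] < 1? NO.
Since E[X] ≥ 1, the first-moment bound is inconclusive at n = 46; it does NOT by itself certify R_3(6) > 46.

E[X] = 3122273/1594323 ≈ 1.958; E[X] ≥ 1; first-moment method inconclusive here.


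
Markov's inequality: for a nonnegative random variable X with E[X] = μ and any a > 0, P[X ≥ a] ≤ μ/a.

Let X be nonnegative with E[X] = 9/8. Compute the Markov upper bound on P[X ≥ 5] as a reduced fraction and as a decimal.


μ = E[X] = 9/8, a = 5.
Markov: P[X ≥ 5] ≤ μ/a = (9/8)/5 = 9/40.
Numerically: ≈ 0.2250.
(Since a = 5 > μ = 1.1250, the bound 9/40 is < 1 and informative.)

P[X ≥ 5] ≤ 9/40 ≈ 0.2250.


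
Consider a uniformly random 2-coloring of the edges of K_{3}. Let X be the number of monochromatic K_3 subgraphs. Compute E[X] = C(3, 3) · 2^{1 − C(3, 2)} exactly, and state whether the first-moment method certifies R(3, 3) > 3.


E[X] = C(3, 3) · 2^{1 − 3} = 1 · 2^{−2} = 1/4.
As a reduced fraction: E[X] = 1/4 ≈ 0.250.
Is E[X] < 1? YES.
Since E[X] < 1, there exists a 2-coloring of K_{3} with no monochromatic K_3; hence R(3, 3) > 3.

E[X] = 1/4 ≈ 0.250; E[X] < 1, so R(3, 3) > 3.


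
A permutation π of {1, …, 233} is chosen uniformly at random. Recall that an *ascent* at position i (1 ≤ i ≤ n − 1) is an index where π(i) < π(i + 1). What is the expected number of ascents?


Write X = Σ X_I over i = 1, …, 232, with X_I the indicator of one ascent.
There are 232 indicators.
For each fixed i, the pair (π(i), π(i+1)) is a uniformly random ordered pair of distinct values from {1, …, 233}; by symmetry P[π(i) < π(i+1)] = 1/2.
By linearity: E[X] = 232 · (1/2) = (233 − 1) · (1/2) = 116 ≈ 116.00000.

E[X] = 116 = 116.00000.


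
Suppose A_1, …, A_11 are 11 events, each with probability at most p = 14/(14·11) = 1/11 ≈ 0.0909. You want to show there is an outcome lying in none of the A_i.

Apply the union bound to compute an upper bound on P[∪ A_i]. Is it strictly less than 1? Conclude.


Union bound: P[∪_{i=1}^{11} A_i] ≤ Σ_i P[A_i] ≤ 11·p = 11·(1/11) = 1.
Numerically: 1 ≈ 1.0000.
Is 1 < 1? NO.
Since the bound 1 is ≥ 1, the union bound is uninformative here; it does NOT by itself certify existence.

11·p = 1 ≈ 1.0000; existence NOT certified by the union bound.


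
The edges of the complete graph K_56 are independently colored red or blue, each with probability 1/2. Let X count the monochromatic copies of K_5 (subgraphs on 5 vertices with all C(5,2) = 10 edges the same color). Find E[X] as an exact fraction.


Let X = Σ_S X_S over the C(56, 5) = 3819816 subsets S of size 5, where X_S = 1 if the K_5 on S is monochromatic.
For a fixed S, the K_5 on S has C(5, 2) = 10 edges. P[all 10 edges red] = (1/2)^10, and likewise for blue, so P[monochromatic] = 2·(1/2)^10 = 2^{1 − 10} = 1/512.
By linearity: E[X] = C(56, 5) · 2^{1 − 10} = 3819816 · 1/512 = 477477/64.
Numerically: E[X] ≈ 7460.57812.

E[X] = C(56,5)·2^(1−C(5,2)) = 477477/64 ≈ 7460.57812.


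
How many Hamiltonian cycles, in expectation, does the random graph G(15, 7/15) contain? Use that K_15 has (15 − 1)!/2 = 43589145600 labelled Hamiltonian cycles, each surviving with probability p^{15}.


K_15 has (15 − 1)!/2 = 43589145600 labelled Hamiltonian cycles.
For each such Hamiltonian cycle H, let X_H = 1 if all 15 edges of H are present in G. Then P[X_H = 1] = p^{15} = (7/15)^{15} = 4747561509943/437893890380859375.
Summing the indicators: E[X] = Σ_H E[X_H] = 43589145600 · p^{15} = 43589145600 · 4747561509943/437893890380859375 = 34064551424174695424/72081298828125.
Numerically: E[X] ≈ 4.726e+05.

E[X] = 43589145600 · (7/15)^{15} = 34064551424174695424/72081298828125 ≈ 4.726e+05.


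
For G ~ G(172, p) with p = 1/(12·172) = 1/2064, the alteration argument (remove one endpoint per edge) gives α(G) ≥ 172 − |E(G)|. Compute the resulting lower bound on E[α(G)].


E[|E(G)|] = C(172, 2)·p = 14706 · (1/2064) = 57/8.
E[α(G)] ≥ n − E[|E(G)|] = 172 − 57/8 = 1319/8.
Numerically: ≈ 164.8750.
(This is only a lower bound; the true E[α(G)] may be larger.)

E[α(G)] ≥ 1319/8 ≈ 164.8750.


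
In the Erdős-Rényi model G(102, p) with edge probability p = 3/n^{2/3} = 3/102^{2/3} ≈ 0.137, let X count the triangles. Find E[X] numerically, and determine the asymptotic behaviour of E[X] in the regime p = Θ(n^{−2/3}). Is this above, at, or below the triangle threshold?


Number of potential triangles: C(102, 3) = 171700.
Each occurs with probability p³ ≈ (0.137)³ ≈ 2.59516e-03.
By linearity: E[X] = C(102, 3)·p³ ≈ 171700 · 2.59516e-03 ≈ 445.588.
Since α = 2/3 < 1, p = c/n^{2/3} ≫ 1/n is above the triangle threshold p ~ 1/n. Asymptotically E[X] ~ (c³/6)·n^{3(1−α)} = (3³/6)·n^{1} → ∞; triangles are abundant w.h.p.

E[X] ≈ 445.588; in regime p = Θ(1/n^{2/3}) E[X] diverges (above the triangle threshold p ~ 1/n).


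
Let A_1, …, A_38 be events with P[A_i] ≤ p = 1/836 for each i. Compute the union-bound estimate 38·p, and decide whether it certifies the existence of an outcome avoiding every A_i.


Union bound: P[∪_{i=1}^{38} A_i] ≤ Σ_i P[A_i] ≤ 38·p = 38·(1/836) = 1/22.
Numerically: 1/22 ≈ 0.0454545.
Is 1/22 < 1? YES.
Since P[∪ A_i] ≤ 1/22 < 1, the complement has P[∩ A_i^c] ≥ 1 − 1/22 = 21/22 > 0, so some outcome avoids every A_i.

38·p = 1/22 ≈ 0.0454545; existence CERTIFIED by the union bound.


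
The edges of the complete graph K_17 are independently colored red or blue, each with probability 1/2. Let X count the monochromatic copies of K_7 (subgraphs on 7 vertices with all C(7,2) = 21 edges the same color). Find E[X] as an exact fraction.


Let X = Σ_S X_S over the C(17, 7) = 19448 subsets S of size 7, where X_S = 1 if the K_7 on S is monochromatic.
For a fixed S, the K_7 on S has C(7, 2) = 21 edges. P[all 21 edges red] = (1/2)^21, and likewise for blue, so P[monochromatic] = 2·(1/2)^21 = 2^{1 − 21} = 1/1048576.
Summing: E[X] = C(17, 7) · 2^{1 − 21} = 19448 · 1/1048576 = 2431/131072.
Numerically: E[X] ≈ 0.018547.

E[X] = C(17,7)·2^(1−C(7,2)) = 2431/131072 ≈ 0.018547.


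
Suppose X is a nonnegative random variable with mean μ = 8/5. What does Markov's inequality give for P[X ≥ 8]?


μ = E[X] = 8/5, a = 8.
Markov: P[X ≥ 8] ≤ μ/a = (8/5)/8 = 1/5.
Numerically: ≈ 0.2000.
(Since a = 8 > μ = 1.6000, the bound 1/5 is < 1 and informative.)

P[X ≥ 8] ≤ 1/5 ≈ 0.2000.


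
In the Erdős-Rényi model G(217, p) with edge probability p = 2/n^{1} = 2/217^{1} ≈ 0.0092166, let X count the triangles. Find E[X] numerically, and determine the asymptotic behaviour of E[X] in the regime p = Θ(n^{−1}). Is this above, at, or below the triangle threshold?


Number of potential triangles: C(217, 3) = 1679580.
Each occurs with probability p³ ≈ (0.0092166)³ ≈ 7.8290810e-07.
By linearity: E[X] = C(217, 3)·p³ ≈ 1679580 · 7.8290810e-07 ≈ 1.31496.
Here α = 1, so p = 2/n is exactly at the triangle threshold p ~ 1/n. Asymptotically E[X] → c³/6 = 2³/6 = 4/3 ≈ 1.33333, a bounded constant. In this regime the triangle count is asymptotically Poisson(c³/6).

E[X] ≈ 1.31496; in regime p = Θ(1/n^{1}) E[X] stays bounded (at the triangle threshold p ~ 1/n).


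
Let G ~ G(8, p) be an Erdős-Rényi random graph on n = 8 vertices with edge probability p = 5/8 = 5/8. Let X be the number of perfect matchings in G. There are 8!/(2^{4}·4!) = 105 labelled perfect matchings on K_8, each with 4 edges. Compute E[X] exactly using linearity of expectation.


K_8 has 8!/(2^{4}·4!) = 105 labelled perfect matchings.
For each such perfect matching H, let X_H = 1 if all 4 edges of H are present in G. Then P[X_H = 1] = p^{4} = (5/8)^{4} = 625/4096.
Summing the indicators: E[X] = Σ_H E[X_H] = 105 · p^{4} = 105 · 625/4096 = 65625/4096.
Numerically: E[X] ≈ 16.022.

E[X] = 105 · (5/8)^{4} = 65625/4096 ≈ 16.022.


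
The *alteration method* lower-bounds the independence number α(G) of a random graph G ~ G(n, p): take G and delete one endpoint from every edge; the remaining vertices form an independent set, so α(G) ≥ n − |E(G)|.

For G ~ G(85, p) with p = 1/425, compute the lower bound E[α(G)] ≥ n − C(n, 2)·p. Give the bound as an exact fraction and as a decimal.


E[|E(G)|] = C(85, 2)·p = 3570 · (1/425) = 42/5.
E[α(G)] ≥ n − E[|E(G)|] = 85 − 42/5 = 383/5.
Numerically: ≈ 76.600.
(This is only a lower bound; the true E[α(G)] may be larger.)

E[α(G)] ≥ 383/5 ≈ 76.600.


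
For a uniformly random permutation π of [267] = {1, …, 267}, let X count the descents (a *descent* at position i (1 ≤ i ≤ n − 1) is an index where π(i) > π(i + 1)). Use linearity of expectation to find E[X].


Write X = Σ X_I over i = 1, …, 266, with X_I the indicator of one descent.
There are 266 indicators.
For each fixed i, the pair (π(i), π(i+1)) is a uniformly random ordered pair of distinct values from {1, …, 267}; by symmetry P[π(i) > π(i+1)] = 1/2.
By linearity: E[X] = 266 · (1/2) = (267 − 1) · (1/2) = 133 ≈ 133.000.

E[X] = 133 = 133.000.


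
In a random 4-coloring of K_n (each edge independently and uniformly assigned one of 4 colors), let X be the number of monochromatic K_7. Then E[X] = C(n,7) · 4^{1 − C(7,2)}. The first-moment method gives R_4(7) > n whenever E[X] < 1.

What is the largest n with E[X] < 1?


We need C(n, 7) · 4^{1 − 21} < 1, i.e. C(n, 7) < 4^{21 − 1} = 1099511627776.
Check values of n near the boundary:
  n = 176: C(176, 7) = 919790691600; 919790691600 < 1099511627776? YES
  n = 177: C(177, 7) = 957664425960; 957664425960 < 1099511627776? YES
  n = 178: C(178, 7) = 996867063280; 996867063280 < 1099511627776? YES
  n = 179: C(179, 7) = 1037437234460; 1037437234460 < 1099511627776? YES
  n = 180: C(180, 7) = 1079414463600; 1079414463600 < 1099511627776? YES
  n = 181: C(181, 7) = 1122839183400; 1122839183400 < 1099511627776? NO
The largest n with C(n, 7) < 1099511627776 is n = 180 (where E[X] = 67463403975/68719476736 ≈ 0.9817). Hence R_4(7) > 180, i.e. R_4(7) ≥ 181.

Largest n = 180; hence R_4(7) > 180.


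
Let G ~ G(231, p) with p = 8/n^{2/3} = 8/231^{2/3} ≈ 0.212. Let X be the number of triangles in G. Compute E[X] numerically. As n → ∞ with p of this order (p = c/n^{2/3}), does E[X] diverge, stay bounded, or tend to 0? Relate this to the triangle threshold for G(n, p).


Number of potential triangles: C(231, 3) = 2027795.
Each occurs with probability p³ ≈ (0.212)³ ≈ 9.59502e-03.
By linearity: E[X] = C(231, 3)·p³ ≈ 2027795 · 9.59502e-03 ≈ 19456.739.
Since α = 2/3 < 1, p = c/n^{2/3} ≫ 1/n is above the triangle threshold p ~ 1/n. Asymptotically E[X] ~ (c³/6)·n^{3(1−α)} = (8³/6)·n^{1} → ∞; triangles are abundant w.h.p.

E[X] ≈ 19456.739; in regime p = Θ(1/n^{2/3}) E[X] diverges (above the triangle threshold p ~ 1/n).


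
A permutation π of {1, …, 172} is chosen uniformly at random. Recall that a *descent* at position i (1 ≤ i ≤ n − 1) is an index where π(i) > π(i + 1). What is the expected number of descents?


Write X = Σ X_I over i = 1, …, 171, with X_I the indicator of one descent.
There are 171 indicators.
For each fixed i, the pair (π(i), π(i+1)) is a uniformly random ordered pair of distinct values from {1, …, 172}; by symmetry P[π(i) > π(i+1)] = 1/2.
By linearity: E[X] = 171 · (1/2) = (172 − 1) · (1/2) = 171/2 ≈ 85.500.

E[X] = 171/2 = 85.500.


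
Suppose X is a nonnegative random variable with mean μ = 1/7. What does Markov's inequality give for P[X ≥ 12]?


μ = E[X] = 1/7, a = 12.
Markov: P[X ≥ 12] ≤ μ/a = (1/7)/12 = 1/84.
Numerically: ≈ 0.011905.
(Since a = 12 > μ = 0.142857, the bound 1/84 is < 1 and informative.)

P[X ≥ 12] ≤ 1/84 ≈ 0.011905.


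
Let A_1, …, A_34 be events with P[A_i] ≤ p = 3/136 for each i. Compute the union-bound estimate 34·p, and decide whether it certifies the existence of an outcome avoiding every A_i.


Union bound: P[∪_{i=1}^{34} A_i] ≤ Σ_i P[A_i] ≤ 34·p = 34·(3/136) = 3/4.
Numerically: 3/4 ≈ 0.7500.
Is 3/4 < 1? YES.
Since P[∪ A_i] ≤ 3/4 < 1, the complement has P[∩ A_i^c] ≥ 1 − 3/4 = 1/4 > 0, so some outcome avoids every A_i.

34·p = 3/4 ≈ 0.7500; existence CERTIFIED by the union bound.


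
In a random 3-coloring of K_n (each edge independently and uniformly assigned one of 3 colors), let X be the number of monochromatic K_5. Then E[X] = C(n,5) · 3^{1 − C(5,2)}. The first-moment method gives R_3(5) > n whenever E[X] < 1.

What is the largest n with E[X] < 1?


We need C(n, 5) · 3^{1 − 10} < 1, i.e. C(n, 5) < 3^{10 − 1} = 19683.
Check values of n near the boundary:
  n = 17: C(17, 5) = 6188; 6188 < 19683? YES
  n = 18: C(18, 5) = 8568; 8568 < 19683? YES
  n = 19: C(19, 5) = 11628; 11628 < 19683? YES
  n = 20: C(20, 5) = 15504; 15504 < 19683? YES
  n = 21: C(21, 5) = 20349; 20349 < 19683? NO
  n = 22: C(22, 5) = 26334; 26334 < 19683? NO
  n = 23: C(23, 5) = 33649; 33649 < 19683? NO
The largest n with C(n, 5) < 19683 is n = 20 (where E[X] = 5168/6561 ≈ 0.78768). Hence R_3(5) > 20, i.e. R_3(5) ≥ 21.

Largest n = 20; hence R_3(5) > 20.


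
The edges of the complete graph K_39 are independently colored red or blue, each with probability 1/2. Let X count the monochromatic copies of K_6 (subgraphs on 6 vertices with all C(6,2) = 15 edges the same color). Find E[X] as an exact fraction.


Let X = Σ_S X_S over the C(39, 6) = 3262623 subsets S of size 6, where X_S = 1 if the K_6 on S is monochromatic.
For a fixed S, the K_6 on S has C(6, 2) = 15 edges. P[all 15 edges red] = (1/2)^15, and likewise for blue, so P[monochromatic] = 2·(1/2)^15 = 2^{1 − 15} = 1/16384.
By linearity: E[X] = C(39, 6) · 2^{1 − 15} = 3262623 · 1/16384 = 3262623/16384.
Numerically: E[X] ≈ 199.135.

E[X] = C(39,6)·2^(1−C(6,2)) = 3262623/16384 ≈ 199.135.


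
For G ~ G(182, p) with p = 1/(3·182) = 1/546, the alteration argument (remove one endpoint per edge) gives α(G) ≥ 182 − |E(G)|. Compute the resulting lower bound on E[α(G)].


E[|E(G)|] = C(182, 2)·p = 16471 · (1/546) = 181/6.
E[α(G)] ≥ n − E[|E(G)|] = 182 − 181/6 = 911/6.
Numerically: ≈ 151.833.
(This is only a lower bound; the true E[α(G)] may be larger.)

E[α(G)] ≥ 911/6 ≈ 151.833.


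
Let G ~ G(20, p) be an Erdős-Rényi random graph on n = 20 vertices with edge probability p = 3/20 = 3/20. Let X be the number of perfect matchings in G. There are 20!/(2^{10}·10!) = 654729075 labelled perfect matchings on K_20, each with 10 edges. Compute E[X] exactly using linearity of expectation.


K_20 has 20!/(2^{10}·10!) = 654729075 labelled perfect matchings.
For each such perfect matching H, let X_H = 1 if all 10 edges of H are present in G. Then P[X_H = 1] = p^{10} = (3/20)^{10} = 59049/10240000000000.
By linearity of expectation: E[X] = Σ_H E[X_H] = 654729075 · p^{10} = 654729075 · 59049/10240000000000 = 1546443885987/409600000000.
Numerically: E[X] ≈ 3.775.

E[X] = 654729075 · (3/20)^{10} = 1546443885987/409600000000 ≈ 3.775.


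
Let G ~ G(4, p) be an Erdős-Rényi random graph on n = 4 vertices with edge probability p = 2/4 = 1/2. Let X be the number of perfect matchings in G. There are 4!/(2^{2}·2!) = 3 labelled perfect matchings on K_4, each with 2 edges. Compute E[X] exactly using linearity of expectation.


K_4 has 4!/(2^{2}·2!) = 3 labelled perfect matchings.
For each such perfect matching H, let X_H = 1 if all 2 edges of H are present in G. Then P[X_H = 1] = p^{2} = (1/2)^{2} = 1/4.
By linearity: E[X] = Σ_H E[X_H] = 3 · p^{2} = 3 · 1/4 = 3/4.
Numerically: E[X] ≈ 0.75.

E[X] = 3 · (1/2)^{2} = 3/4 ≈ 0.75.


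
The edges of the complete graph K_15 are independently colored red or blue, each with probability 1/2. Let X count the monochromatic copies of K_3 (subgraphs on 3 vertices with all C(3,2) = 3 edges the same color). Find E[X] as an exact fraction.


Let X = Σ_S X_S over the C(15, 3) = 455 subsets S of size 3, where X_S = 1 if the K_3 on S is monochromatic.
For a fixed S, the K_3 on S has C(3, 2) = 3 edges. P[all 3 edges red] = (1/2)^3, and likewise for blue, so P[monochromatic] = 2·(1/2)^3 = 2^{1 − 3} = 1/4.
Summing: E[X] = C(15, 3) · 2^{1 − 3} = 455 · 1/4 = 455/4.
Numerically: E[X] ≈ 113.75000.

E[X] = C(15,3)·2^(1−C(3,2)) = 455/4 ≈ 113.75000.


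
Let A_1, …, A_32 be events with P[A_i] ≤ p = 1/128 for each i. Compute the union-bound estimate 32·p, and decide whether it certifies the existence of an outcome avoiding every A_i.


Union bound: P[∪_{i=1}^{32} A_i] ≤ Σ_i P[A_i] ≤ 32·p = 32·(1/128) = 1/4.
Numerically: 1/4 ≈ 0.250000.
Is 1/4 < 1? YES.
Since P[∪ A_i] ≤ 1/4 < 1, the complement has P[∩ A_i^c] ≥ 1 − 1/4 = 3/4 > 0, so some outcome avoids every A_i.

32·p = 1/4 ≈ 0.250000; existence CERTIFIED by the union bound.


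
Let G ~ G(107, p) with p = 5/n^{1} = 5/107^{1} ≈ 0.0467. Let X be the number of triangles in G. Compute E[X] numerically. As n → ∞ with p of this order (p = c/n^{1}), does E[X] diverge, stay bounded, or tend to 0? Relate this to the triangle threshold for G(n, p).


Number of potential triangles: C(107, 3) = 198485.
Each occurs with probability p³ ≈ (0.0467)³ ≈ 1.02037e-04.
By linearity: E[X] = C(107, 3)·p³ ≈ 198485 · 1.02037e-04 ≈ 20.253.
Here α = 1, so p = 5/n is exactly at the triangle threshold p ~ 1/n. Asymptotically E[X] → c³/6 = 5³/6 = 125/6 ≈ 20.833, a bounded constant. In this regime the triangle count is asymptotically Poisson(c³/6).

E[X] ≈ 20.253; in regime p = Θ(1/n^{1}) E[X] stays bounded (at the triangle threshold p ~ 1/n).


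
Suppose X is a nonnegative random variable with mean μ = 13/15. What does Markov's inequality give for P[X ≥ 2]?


μ = E[X] = 13/15, a = 2.
Markov: P[X ≥ 2] ≤ μ/a = (13/15)/2 = 13/30.
Numerically: ≈ 0.43333.
(Since a = 2 > μ = 0.86667, the bound 13/30 is < 1 and informative.)

P[X ≥ 2] ≤ 13/30 ≈ 0.43333.


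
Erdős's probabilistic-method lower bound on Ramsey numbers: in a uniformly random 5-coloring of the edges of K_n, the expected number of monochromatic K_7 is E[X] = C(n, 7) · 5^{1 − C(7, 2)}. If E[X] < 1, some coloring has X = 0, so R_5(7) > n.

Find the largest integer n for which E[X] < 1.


We need C(n, 7) · 5^{1 − 21} < 1, i.e. C(n, 7) < 5^{21 − 1} = 95367431640625.
Check values of n near the boundary:
  n = 332: C(332, 7) = 82772214646616; 82772214646616 < 95367431640625? YES
  n = 333: C(333, 7) = 84549532139028; 84549532139028 < 95367431640625? YES
  n = 334: C(334, 7) = 86359460961576; 86359460961576 < 95367431640625? YES
  n = 335: C(335, 7) = 88202498238195; 88202498238195 < 95367431640625? YES
  n = 336: C(336, 7) = 90079147136880; 90079147136880 < 95367431640625? YES
  n = 337: C(337, 7) = 91989916924632; 91989916924632 < 95367431640625? YES
  n = 338: C(338, 7) = 93935323022736; 93935323022736 < 95367431640625? YES
  n = 339: C(339, 7) = 95915887062372; 95915887062372 < 95367431640625? NO
The largest n with C(n, 7) < 95367431640625 is n = 338 (where E[X] = 93935323022736/95367431640625 ≈ 0.985). Hence R_5(7) > 338, i.e. R_5(7) ≥ 339.

Largest n = 338; hence R_5(7) > 338.


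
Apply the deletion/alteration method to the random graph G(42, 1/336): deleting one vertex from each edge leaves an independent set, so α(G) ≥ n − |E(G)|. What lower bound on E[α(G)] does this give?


E[|E(G)|] = C(42, 2)·p = 861 · (1/336) = 41/16.
E[α(G)] ≥ n − E[|E(G)|] = 42 − 41/16 = 631/16.
Numerically: ≈ 39.43750.
(This is only a lower bound; the true E[α(G)] may be larger.)

E[α(G)] ≥ 631/16 ≈ 39.43750.


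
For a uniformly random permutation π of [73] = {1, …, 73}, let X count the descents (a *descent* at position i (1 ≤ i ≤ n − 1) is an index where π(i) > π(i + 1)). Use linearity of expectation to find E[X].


Write X = Σ X_I over i = 1, …, 72, with X_I the indicator of one descent.
There are 72 indicators.
For each fixed i, the pair (π(i), π(i+1)) is a uniformly random ordered pair of distinct values from {1, …, 73}; by symmetry P[π(i) > π(i+1)] = 1/2.
By linearity: E[X] = 72 · (1/2) = (73 − 1) · (1/2) = 36 ≈ 36.00000.

E[X] = 36 = 36.00000.


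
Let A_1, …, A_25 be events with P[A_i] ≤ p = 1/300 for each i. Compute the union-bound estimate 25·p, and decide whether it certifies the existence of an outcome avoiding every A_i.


Union bound: P[∪_{i=1}^{25} A_i] ≤ Σ_i P[A_i] ≤ 25·p = 25·(1/300) = 1/12.
Numerically: 1/12 ≈ 0.083.
Is 1/12 < 1? YES.
Since P[∪ A_i] ≤ 1/12 < 1, the complement has P[∩ A_i^c] ≥ 1 − 1/12 = 11/12 > 0, so some outcome avoids every A_i.

25·p = 1/12 ≈ 0.083; existence CERTIFIED by the union bound.


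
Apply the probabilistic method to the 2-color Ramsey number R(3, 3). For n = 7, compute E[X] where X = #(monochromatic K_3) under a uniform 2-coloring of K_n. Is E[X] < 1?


E[X] = C(7, 3) · 2^{1 − 3} = 35 · 2^{−2} = 35/4.
As a reduced fraction: E[X] = 35/4 ≈ 8.750.
Is E[X] < 1? NO.
Since E[X] ≥ 1, the first-moment bound is inconclusive at n = 7; it does NOT by itself certify R(3, 3) > 7.

E[X] = 35/4 ≈ 8.750; E[X] ≥ 1; first-moment method inconclusive here.


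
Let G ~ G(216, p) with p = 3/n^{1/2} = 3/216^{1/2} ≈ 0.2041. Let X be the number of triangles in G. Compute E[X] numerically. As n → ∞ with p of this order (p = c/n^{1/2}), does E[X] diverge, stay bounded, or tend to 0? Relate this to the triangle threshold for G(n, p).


Number of potential triangles: C(216, 3) = 1656360.
Each occurs with probability p³ ≈ (0.2041)³ ≈ 8.505173e-03.
By linearity: E[X] = C(216, 3)·p³ ≈ 1656360 · 8.505173e-03 ≈ 14087.6279.
Since α = 1/2 < 1, p = c/n^{1/2} ≫ 1/n is above the triangle threshold p ~ 1/n. Asymptotically E[X] ~ (c³/6)·n^{3(1−α)} = (3³/6)·n^{1.5} → ∞; triangles are abundant w.h.p.

E[X] ≈ 14087.6279; in regime p = Θ(1/n^{1/2}) E[X] diverges (above the triangle threshold p ~ 1/n).


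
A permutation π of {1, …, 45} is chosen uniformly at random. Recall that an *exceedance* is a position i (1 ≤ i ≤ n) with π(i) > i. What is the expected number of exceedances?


Write X = Σ_{i=1}^{45} X_i, where X_i = 1_{π(i) > i}.
For each fixed i, π(i) is uniform over {1, …, 45} (marginal of a uniform permutation), so P[π(i) > i] = (n − i)/n. Summing: Σ_{i=1}^{45} (n − i)/n = (0 + 1 + … + 44)/45 = 45(45 − 1)/(2·45) = (45 − 1)/2.
Hence E[X] = Σ_{i=1}^{45} (45 − i)/45 = 22 ≈ 22.000000.

E[X] = 22 = 22.000000.


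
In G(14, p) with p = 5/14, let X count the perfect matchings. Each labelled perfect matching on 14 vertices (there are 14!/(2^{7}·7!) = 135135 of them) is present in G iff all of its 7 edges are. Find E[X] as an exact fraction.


K_14 has 14!/(2^{7}·7!) = 135135 labelled perfect matchings.
For each such perfect matching H, let X_H = 1 if all 7 edges of H are present in G. Then P[X_H = 1] = p^{7} = (5/14)^{7} = 78125/105413504.
By linearity of expectation: E[X] = Σ_H E[X_H] = 135135 · p^{7} = 135135 · 78125/105413504 = 1508203125/15059072.
Numerically: E[X] ≈ 100.152.

E[X] = 135135 · (5/14)^{7} = 1508203125/15059072 ≈ 100.152.


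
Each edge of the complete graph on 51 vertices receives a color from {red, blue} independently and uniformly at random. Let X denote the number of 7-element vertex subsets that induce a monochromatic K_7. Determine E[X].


Let X = Σ_S X_S over the C(51, 7) = 115775100 subsets S of size 7, where X_S = 1 if the K_7 on S is monochromatic.
For a fixed S, the K_7 on S has C(7, 2) = 21 edges. P[all 21 edges red] = (1/2)^21, and likewise for blue, so P[monochromatic] = 2·(1/2)^21 = 2^{1 − 21} = 1/1048576.
By linearity: E[X] = C(51, 7) · 2^{1 − 21} = 115775100 · 1/1048576 = 28943775/262144.
Numerically: E[X] ≈ 110.4117.

E[X] = C(51,7)·2^(1−C(7,2)) = 28943775/262144 ≈ 110.4117.


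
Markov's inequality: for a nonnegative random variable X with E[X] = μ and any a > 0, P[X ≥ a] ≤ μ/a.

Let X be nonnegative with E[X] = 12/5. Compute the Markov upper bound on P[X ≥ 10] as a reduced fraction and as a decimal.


μ = E[X] = 12/5, a = 10.
Markov: P[X ≥ 10] ≤ μ/a = (12/5)/10 = 6/25.
Numerically: ≈ 0.24000.
(Since a = 10 > μ = 2.40000, the bound 6/25 is < 1 and informative.)

P[X ≥ 10] ≤ 6/25 ≈ 0.24000.


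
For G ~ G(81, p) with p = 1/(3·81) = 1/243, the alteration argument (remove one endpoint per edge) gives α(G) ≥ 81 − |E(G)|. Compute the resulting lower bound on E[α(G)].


E[|E(G)|] = C(81, 2)·p = 3240 · (1/243) = 40/3.
E[α(G)] ≥ n − E[|E(G)|] = 81 − 40/3 = 203/3.
Numerically: ≈ 67.66667.
(This is only a lower bound; the true E[α(G)] may be larger.)

E[α(G)] ≥ 203/3 ≈ 67.66667.


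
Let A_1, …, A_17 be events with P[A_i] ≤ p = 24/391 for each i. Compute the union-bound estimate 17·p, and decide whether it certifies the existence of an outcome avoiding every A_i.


Union bound: P[∪_{i=1}^{17} A_i] ≤ Σ_i P[A_i] ≤ 17·p = 17·(24/391) = 24/23.
Numerically: 24/23 ≈ 1.04348.
Is 24/23 < 1? NO.
Since the bound 24/23 is ≥ 1, the union bound is uninformative here; it does NOT by itself certify existence.

17·p = 24/23 ≈ 1.04348; existence NOT certified by the union bound.


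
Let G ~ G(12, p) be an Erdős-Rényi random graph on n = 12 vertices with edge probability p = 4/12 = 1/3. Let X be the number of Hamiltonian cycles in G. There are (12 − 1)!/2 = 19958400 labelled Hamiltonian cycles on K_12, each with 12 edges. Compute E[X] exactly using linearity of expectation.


K_12 has (12 − 1)!/2 = 19958400 labelled Hamiltonian cycles.
For each such Hamiltonian cycle H, let X_H = 1 if all 12 edges of H are present in G. Then P[X_H = 1] = p^{12} = (1/3)^{12} = 1/531441.
Summing the indicators: E[X] = Σ_H E[X_H] = 19958400 · p^{12} = 19958400 · 1/531441 = 246400/6561.
Numerically: E[X] ≈ 37.555.

E[X] = 19958400 · (1/3)^{12} = 246400/6561 ≈ 37.555.


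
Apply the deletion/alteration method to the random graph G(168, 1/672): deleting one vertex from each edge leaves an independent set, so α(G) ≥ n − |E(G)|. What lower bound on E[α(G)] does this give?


E[|E(G)|] = C(168, 2)·p = 14028 · (1/672) = 167/8.
E[α(G)] ≥ n − E[|E(G)|] = 168 − 167/8 = 1177/8.
Numerically: ≈ 147.12500.
(This is only a lower bound; the true E[α(G)] may be larger.)

E[α(G)] ≥ 1177/8 ≈ 147.12500.


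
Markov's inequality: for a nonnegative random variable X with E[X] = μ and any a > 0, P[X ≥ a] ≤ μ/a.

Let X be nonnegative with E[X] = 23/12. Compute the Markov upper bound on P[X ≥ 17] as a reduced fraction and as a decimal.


μ = E[X] = 23/12, a = 17.
Markov: P[X ≥ 17] ≤ μ/a = (23/12)/17 = 23/204.
Numerically: ≈ 0.11275.
(Since a = 17 > μ = 1.91667, the bound 23/204 is < 1 and informative.)

P[X ≥ 17] ≤ 23/204 ≈ 0.11275.


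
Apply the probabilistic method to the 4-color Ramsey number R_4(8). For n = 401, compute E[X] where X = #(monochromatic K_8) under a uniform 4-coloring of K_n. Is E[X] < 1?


E[X] = C(401, 8) · 4^{1 − 28} = 15456772627710150 · 4^{−27} = 15456772627710150/18014398509481984.
As a reduced fraction: E[X] = 7728386313855075/9007199254740992 ≈ 0.85802.
Is E[X] < 1? YES.
Since E[X] < 1, there exists a 4-coloring of K_{401} with no monochromatic K_8; hence R_4(8) > 401.

E[X] = 7728386313855075/9007199254740992 ≈ 0.85802; E[X] < 1, so R_4(8) > 401.


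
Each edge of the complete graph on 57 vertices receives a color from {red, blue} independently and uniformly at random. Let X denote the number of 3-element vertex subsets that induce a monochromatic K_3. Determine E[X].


Let X = Σ_S X_S over the C(57, 3) = 29260 subsets S of size 3, where X_S = 1 if the K_3 on S is monochromatic.
For a fixed S, the K_3 on S has C(3, 2) = 3 edges. P[all 3 edges red] = (1/2)^3, and likewise for blue, so P[monochromatic] = 2·(1/2)^3 = 2^{1 − 3} = 1/4.
By linearity of expectation: E[X] = C(57, 3) · 2^{1 − 3} = 29260 · 1/4 = 7315.
Numerically: E[X] ≈ 7315.000.

E[X] = C(57,3)·2^(1−C(3,2)) = 7315 ≈ 7315.000.
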